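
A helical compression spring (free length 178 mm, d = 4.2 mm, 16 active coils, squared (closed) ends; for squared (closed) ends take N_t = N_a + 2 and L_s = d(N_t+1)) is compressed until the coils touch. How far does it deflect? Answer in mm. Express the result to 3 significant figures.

98.2 mm

N_t = 18; L_s = 4.2·19 = 79.8 mm
δ_solid = L₀ − L_s = 178 − 79.8 = 98.2 mm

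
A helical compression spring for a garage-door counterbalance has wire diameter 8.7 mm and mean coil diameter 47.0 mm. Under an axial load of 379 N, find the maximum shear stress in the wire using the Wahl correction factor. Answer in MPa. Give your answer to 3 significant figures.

88.5 MPa

Spring index C = D/d = 47.0/8.7 = 5.4023
K_W = (4C−1)/(4C−4) + 0.615/C = 20.609/17.609 + 0.1138 = 1.2842
τ₀ = 8FD/(πd³) = 8·379·47.0/(π·8.7³) = 142504/2068.7 = 68.884 MPa
τ_max = K·τ₀ = 1.2842 × 68.884 = 88.461 MPa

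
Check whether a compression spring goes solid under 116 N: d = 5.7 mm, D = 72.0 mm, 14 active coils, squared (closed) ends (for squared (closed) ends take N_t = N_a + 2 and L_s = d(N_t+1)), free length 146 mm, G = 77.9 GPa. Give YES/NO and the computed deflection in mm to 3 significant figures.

k = Gd⁴/(8D³N_a) = (77.9×10³)(5.7⁴)/(8·72.0³·14) = 1.9671 N/mm
N_t = 16; L_s = 5.7·17 = 96.9 mm; δ_solid = L₀ − L_s = 146 − 96.9 = 49.1 mm
δ = F/k = 116/1.9671 = 58.971 mm
δ ≥ δ_solid → spring goes solid

YES, δ = 59.0 mm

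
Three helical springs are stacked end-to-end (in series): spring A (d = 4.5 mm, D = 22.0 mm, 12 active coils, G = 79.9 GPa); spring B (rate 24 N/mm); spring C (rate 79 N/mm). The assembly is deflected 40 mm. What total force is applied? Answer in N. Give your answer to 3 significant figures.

k_A = Gd⁴/(8D³N_a) = (79.9×10³)(4.5⁴)/(8·22.0³·12) = 32.052 N/mm
Series: 1/k_eq = 1/32.052 + 1/24 + 1/79 = 0.085524; k_eq = 11.693 N/mm
F = k_eq·δ = 11.693·40 = 467.7 N

468 N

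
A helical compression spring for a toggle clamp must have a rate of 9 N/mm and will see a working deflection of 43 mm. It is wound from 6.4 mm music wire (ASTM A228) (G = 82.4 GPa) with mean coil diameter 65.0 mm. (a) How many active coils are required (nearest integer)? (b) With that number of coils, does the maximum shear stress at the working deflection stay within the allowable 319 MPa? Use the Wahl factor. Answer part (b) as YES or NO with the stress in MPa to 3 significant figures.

N_a = Gd⁴/(8D³k) = (82.4×10³)(6.4⁴)/(8·65.0³·9) = 6.992 → N_a = 7
Actual rate k = Gd⁴/(8D³·7) = 8.9892 N/mm
Working load F = kδ = 8.9892·43 = 386.53 N
C = 65.0/6.4 = 10.1562; K_W = (4C−1)/(4C−4)+0.615/C = 1.1425
τ_max = K_W·8FD/(πd³) = 1.1425·244.06 = 278.83 MPa
τ_max ≤ 319 MPa → acceptable

(a) 7 coils; (b) YES, τ_max = 279 MPa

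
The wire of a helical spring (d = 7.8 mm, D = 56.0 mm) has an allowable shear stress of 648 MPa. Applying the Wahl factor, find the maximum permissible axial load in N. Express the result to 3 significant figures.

1790 N

C = D/d = 56.0/7.8 = 7.1795
K_W = (4C−1)/(4C−4) + 0.615/C = 27.718/24.718 + 0.0857 = 1.2070
τ_max = K·8FD/(πd³) → F_max = τ_allow·πd³/(8DK)
F_max = 648·π·7.8³/(8·56.0·1.2070) = 9.6607e+05/540.75 = 1786.5 N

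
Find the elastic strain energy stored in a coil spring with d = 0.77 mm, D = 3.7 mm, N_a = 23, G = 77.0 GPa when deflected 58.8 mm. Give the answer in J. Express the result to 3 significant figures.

5.02 J

k = Gd⁴/(8D³N_a) = (77.0×10³)(0.77⁴)/(8·3.7³·23) = 2.9042 N/mm
U = ½kδ² = 0.5 × 2.9042 × 58.8² = 5020.6 N·mm = 5.0206 J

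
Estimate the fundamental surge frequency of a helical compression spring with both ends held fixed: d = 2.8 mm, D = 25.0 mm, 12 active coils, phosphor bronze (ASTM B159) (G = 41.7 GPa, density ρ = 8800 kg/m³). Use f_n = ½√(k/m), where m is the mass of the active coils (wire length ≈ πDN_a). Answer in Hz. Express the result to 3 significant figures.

91.5 Hz

k = Gd⁴/(8D³N_a) = (41.7×10³)(2.8⁴)/(8·25.0³·12) = 1.7087 N/mm = 1708.7 N/m
Wire length L = πDN_a = π·25.0·12 = 942.48 mm
m = ρ·(πd²/4)·L = 8800 × 6.1575×10⁻⁶ m² × 0.94248 m = 0.051069 kg
f_n = ½√(k/m) = 0.5·√(1708.7/0.051069) = 0.5·√(33459) = 91.459 Hz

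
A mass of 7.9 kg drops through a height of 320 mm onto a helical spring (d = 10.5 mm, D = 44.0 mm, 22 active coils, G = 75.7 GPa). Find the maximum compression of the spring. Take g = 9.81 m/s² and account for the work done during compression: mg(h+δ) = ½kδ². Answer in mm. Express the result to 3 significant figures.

29.7 mm

k = Gd⁴/(8D³N_a) = (75.7×10³)(10.5⁴)/(8·44.0³·22) = 61.374 N/mm
W = mg = 7.9 × 9.81 = 77.499 N
½kδ² − Wδ − Wh = 0 → δ = (W + √(W² + 2kWh))/k
δ = (77.499 + √(6006.1 + 3.0441e+06))/61.374 = (77.499 + 1746.5)/61.374 = 29.719 mm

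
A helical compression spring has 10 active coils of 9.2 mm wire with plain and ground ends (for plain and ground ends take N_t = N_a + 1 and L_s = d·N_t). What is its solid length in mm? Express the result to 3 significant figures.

101 mm

plain and ground ends: N_t = N_a + 1 = 10 + 1 = 11
L_s = d·N_t = 9.2 × 11 = 101.2 mm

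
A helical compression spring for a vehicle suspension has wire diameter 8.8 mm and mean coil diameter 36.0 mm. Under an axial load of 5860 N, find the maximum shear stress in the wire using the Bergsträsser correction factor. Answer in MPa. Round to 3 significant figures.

Spring index C = D/d = 36.0/8.8 = 4.0909
K_B = (4C+2)/(4C−3) = 18.364/13.364 = 1.3741
τ₀ = 8FD/(πd³) = 8·5860·36.0/(π·8.8³) = 1.68768e+06/2140.9 = 788.3 MPa
τ_max = K·τ₀ = 1.3741 × 788.3 = 1083.2 MPa

1080 MPa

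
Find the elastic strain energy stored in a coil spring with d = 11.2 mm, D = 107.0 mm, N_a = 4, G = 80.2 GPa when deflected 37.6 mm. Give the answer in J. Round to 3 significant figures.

k = Gd⁴/(8D³N_a) = (80.2×10³)(11.2⁴)/(8·107.0³·4) = 32.192 N/mm
U = ½kδ² = 0.5 × 32.192 × 37.6² = 22756 N·mm = 22.756 J

22.8 J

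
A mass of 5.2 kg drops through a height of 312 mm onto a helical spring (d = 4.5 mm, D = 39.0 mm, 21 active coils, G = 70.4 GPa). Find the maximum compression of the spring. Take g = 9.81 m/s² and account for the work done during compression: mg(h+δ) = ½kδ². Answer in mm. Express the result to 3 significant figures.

124 mm

k = Gd⁴/(8D³N_a) = (70.4×10³)(4.5⁴)/(8·39.0³·21) = 2.8968 N/mm
W = mg = 5.2 × 9.81 = 51.012 N
½kδ² − Wδ − Wh = 0 → δ = (W + √(W² + 2kWh))/k
δ = (51.012 + √(2602.2 + 92209.7))/2.8968 = (51.012 + 307.92)/2.8968 = 123.9 mm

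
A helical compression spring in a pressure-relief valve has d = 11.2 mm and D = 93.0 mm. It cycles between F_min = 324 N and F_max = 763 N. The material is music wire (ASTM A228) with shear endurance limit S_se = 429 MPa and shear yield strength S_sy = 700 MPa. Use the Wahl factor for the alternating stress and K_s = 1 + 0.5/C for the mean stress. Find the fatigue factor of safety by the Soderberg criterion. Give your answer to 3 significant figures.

4.16

C = D/d = 93.0/11.2 = 8.3036; K_W = (4C−1)/(4C−4)+0.615/C = 1.1768; K_s = 1+0.5/C = 1.0602
F_a = (F_max−F_min)/2 = 219.5 N; F_m = (F_max+F_min)/2 = 543.5 N
τ_a = K_W·8F_aD/(πd³) = 1.1768 × 37 = 43.54 MPa
τ_m = K_s·8F_mD/(πd³) = 1.0602 × 91.615 = 97.132 MPa
Soderberg: 1/n_f = τ_a/S_se + τ_m/S_sy = 43.54/429 + 97.132/700 = 0.10149 + 0.13876 = 0.24025
n_f = 1/0.24025 = 4.162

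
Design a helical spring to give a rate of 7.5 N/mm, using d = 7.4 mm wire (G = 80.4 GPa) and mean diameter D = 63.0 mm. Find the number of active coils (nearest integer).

N_a = Gd⁴/(8D³k) = (80.4×10³ × 7.4⁴)/(8 × 63.0³ × 7.5)
    = 2.41092e+08 / 1.50028e+07 = 16.07 → 16 coils

16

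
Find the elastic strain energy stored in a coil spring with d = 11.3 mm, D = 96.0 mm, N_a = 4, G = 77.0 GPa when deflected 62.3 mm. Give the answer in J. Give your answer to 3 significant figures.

86.1 J

k = Gd⁴/(8D³N_a) = (77.0×10³)(11.3⁴)/(8·96.0³·4) = 44.345 N/mm
U = ½kδ² = 0.5 × 44.345 × 62.3² = 86057 N·mm = 86.057 J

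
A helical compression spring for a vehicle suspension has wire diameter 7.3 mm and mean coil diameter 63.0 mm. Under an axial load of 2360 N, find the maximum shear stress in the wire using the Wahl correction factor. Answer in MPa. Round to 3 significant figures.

Spring index C = D/d = 63.0/7.3 = 8.6301
K_W = (4C−1)/(4C−4) + 0.615/C = 33.521/30.521 + 0.0713 = 1.1696
τ₀ = 8FD/(πd³) = 8·2360·63.0/(π·7.3³) = 1.18944e+06/1222.1 = 973.25 MPa
τ_max = K·τ₀ = 1.1696 × 973.25 = 1138.3 MPa

1140 MPa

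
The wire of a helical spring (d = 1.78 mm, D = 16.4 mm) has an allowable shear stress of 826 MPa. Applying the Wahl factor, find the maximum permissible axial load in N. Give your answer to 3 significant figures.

96.3 N

C = D/d = 16.4/1.78 = 9.2135
K_W = (4C−1)/(4C−4) + 0.615/C = 35.854/32.854 + 0.0668 = 1.1581
τ_max = K·8FD/(πd³) → F_max = τ_allow·πd³/(8DK)
F_max = 826·π·1.78³/(8·16.4·1.1581) = 14635/151.94 = 96.322 N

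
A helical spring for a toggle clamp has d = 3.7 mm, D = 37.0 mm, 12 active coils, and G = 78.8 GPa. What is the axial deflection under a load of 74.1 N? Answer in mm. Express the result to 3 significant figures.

24.4 mm

k = Gd⁴/(8D³N_a) = (78.8×10³)(3.7⁴)/(8·37.0³·12) = 3.0371 N/mm
δ = F/k = 74.1 / 3.0371 = 24.398 mm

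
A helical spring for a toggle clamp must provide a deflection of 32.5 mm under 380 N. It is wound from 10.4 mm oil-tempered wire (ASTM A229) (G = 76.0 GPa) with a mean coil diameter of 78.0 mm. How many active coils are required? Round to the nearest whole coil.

Required rate k = F/δ = 380/32.5 = 11.692 N/mm
N_a = Gd⁴/(8D³k) = (76.0×10³ × 10.4⁴)/(8 × 78.0³ × 11.692)
    = 8.89093e+08 / 4.43889e+07 = 20.03 → 20 coils

20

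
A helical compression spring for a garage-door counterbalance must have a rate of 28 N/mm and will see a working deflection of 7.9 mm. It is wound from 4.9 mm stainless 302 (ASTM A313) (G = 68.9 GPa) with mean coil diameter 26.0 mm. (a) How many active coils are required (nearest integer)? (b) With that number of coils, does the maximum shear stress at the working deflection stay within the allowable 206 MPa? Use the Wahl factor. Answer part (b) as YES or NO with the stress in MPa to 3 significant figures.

N_a = Gd⁴/(8D³k) = (68.9×10³)(4.9⁴)/(8·26.0³·28) = 10.09 → N_a = 10
Actual rate k = Gd⁴/(8D³·10) = 28.248 N/mm
Working load F = kδ = 28.248·7.9 = 223.16 N
C = 26.0/4.9 = 5.3061; K_W = (4C−1)/(4C−4)+0.615/C = 1.2901
τ_max = K_W·8FD/(πd³) = 1.2901·125.59 = 162.02 MPa
τ_max ≤ 206 MPa → acceptable

(a) 10 coils; (b) YES, τ_max = 162 MPa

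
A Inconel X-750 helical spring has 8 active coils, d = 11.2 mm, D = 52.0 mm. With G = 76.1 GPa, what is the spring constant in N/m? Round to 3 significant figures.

133000 N/m

k = Gd⁴/(8D³N_a) = (76.1×10³ × 11.2⁴) / (8 × 52.0³ × 8)
  = 1.19745e+09 / 8.99891e+06 = 133.07 N/mm = 1.3307e+05 N/m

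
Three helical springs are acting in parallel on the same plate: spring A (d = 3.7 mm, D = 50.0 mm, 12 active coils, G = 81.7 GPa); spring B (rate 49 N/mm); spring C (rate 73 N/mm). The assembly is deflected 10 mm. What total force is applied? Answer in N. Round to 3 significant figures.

1230 N

k_A = Gd⁴/(8D³N_a) = (81.7×10³)(3.7⁴)/(8·50.0³·12) = 1.276 N/mm
Parallel: k_eq = 1.276 + 49 + 73 = 123.28 N/mm
F = k_eq·δ = 123.28·10 = 1232.8 N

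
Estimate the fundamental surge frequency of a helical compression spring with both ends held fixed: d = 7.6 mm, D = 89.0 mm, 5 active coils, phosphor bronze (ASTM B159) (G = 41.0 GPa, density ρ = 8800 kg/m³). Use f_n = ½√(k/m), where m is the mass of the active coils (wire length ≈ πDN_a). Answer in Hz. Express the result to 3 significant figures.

46.6 Hz

k = Gd⁴/(8D³N_a) = (41.0×10³)(7.6⁴)/(8·89.0³·5) = 4.8507 N/mm = 4850.7 N/m
Wire length L = πDN_a = π·89.0·5 = 1398 mm
m = ρ·(πd²/4)·L = 8800 × 45.365×10⁻⁶ m² × 1.398 m = 0.5581 kg
f_n = ½√(k/m) = 0.5·√(4850.7/0.5581) = 0.5·√(8691.6) = 46.614 Hz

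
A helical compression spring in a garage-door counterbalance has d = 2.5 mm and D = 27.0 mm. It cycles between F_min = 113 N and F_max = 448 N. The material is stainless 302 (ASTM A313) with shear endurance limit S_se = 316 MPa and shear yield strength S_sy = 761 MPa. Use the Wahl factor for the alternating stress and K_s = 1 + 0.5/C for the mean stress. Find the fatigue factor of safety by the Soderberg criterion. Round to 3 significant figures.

C = D/d = 27.0/2.5 = 10.8000; K_W = (4C−1)/(4C−4)+0.615/C = 1.1335; K_s = 1+0.5/C = 1.0463
F_a = (F_max−F_min)/2 = 167.5 N; F_m = (F_max+F_min)/2 = 280.5 N
τ_a = K_W·8F_aD/(πd³) = 1.1335 × 737.05 = 835.43 MPa
τ_m = K_s·8F_mD/(πd³) = 1.0463 × 1234.3 = 1291.4 MPa
Soderberg: 1/n_f = τ_a/S_se + τ_m/S_sy = 835.43/316 + 1291.4/761 = 2.64377 + 1.69702 = 4.3408
n_f = 1/4.3408 = 0.2304

0.230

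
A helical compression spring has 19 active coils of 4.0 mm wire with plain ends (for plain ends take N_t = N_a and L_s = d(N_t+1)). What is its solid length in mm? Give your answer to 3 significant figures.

plain ends: N_t = N_a = 19
L_s = d·(N_t+1) = 4.0 × 20 = 80 mm

80.0 mm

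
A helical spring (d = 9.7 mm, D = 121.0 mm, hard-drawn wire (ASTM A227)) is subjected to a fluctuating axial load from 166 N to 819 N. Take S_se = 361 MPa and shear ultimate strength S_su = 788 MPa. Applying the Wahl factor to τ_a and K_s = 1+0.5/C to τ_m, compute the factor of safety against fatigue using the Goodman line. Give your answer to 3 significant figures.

1.79

C = D/d = 121.0/9.7 = 12.4742; K_W = (4C−1)/(4C−4)+0.615/C = 1.1147; K_s = 1+0.5/C = 1.0401
F_a = (F_max−F_min)/2 = 326.5 N; F_m = (F_max+F_min)/2 = 492.5 N
τ_a = K_W·8F_aD/(πd³) = 1.1147 × 110.23 = 122.87 MPa
τ_m = K_s·8F_mD/(πd³) = 1.0401 × 166.27 = 172.94 MPa
Goodman: 1/n_f = τ_a/S_se + τ_m/S_su = 122.87/361 + 172.94/788 = 0.34035 + 0.21946 = 0.55982
n_f = 1/0.55982 = 1.786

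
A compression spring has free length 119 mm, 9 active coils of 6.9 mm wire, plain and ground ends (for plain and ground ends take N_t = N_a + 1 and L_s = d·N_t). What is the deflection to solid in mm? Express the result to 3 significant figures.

50.0 mm

N_t = 10; L_s = 6.9·10 = 69 mm
δ_solid = L₀ − L_s = 119 − 69 = 50 mm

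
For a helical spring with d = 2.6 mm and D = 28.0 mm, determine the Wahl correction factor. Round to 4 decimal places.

C = D/d = 28.0/2.6 = 10.7692
K_W = (4C−1)/(4C−4) + 0.615/C = 42.077/39.077 + 0.0571 = 1.1339

1.1339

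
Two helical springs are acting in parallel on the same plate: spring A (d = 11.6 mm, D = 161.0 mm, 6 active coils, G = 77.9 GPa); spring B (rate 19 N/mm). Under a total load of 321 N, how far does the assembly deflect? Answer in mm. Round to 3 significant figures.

k_A = Gd⁴/(8D³N_a) = (77.9×10³)(11.6⁴)/(8·161.0³·6) = 7.0413 N/mm
Parallel: k_eq = 7.0413 + 19 = 26.041 N/mm
δ = F/k_eq = 321/26.041 = 12.327 mm

12.3 mm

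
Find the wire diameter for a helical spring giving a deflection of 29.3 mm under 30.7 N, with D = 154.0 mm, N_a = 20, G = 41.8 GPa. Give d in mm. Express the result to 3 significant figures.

11.0 mm

Required rate k = F/δ = 30.7/29.3 = 1.0478 N/mm
d = (8D³N_a·k / G)^(1/4) = (8·154.0³·20·1.0478 / (41.8×10³))^0.25
  = (14648)^0.25 = 11.0013 mm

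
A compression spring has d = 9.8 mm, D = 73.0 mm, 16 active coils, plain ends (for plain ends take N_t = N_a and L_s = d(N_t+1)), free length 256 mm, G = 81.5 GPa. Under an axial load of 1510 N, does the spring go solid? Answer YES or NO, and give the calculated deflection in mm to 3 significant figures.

YES, δ = 100 mm

k = Gd⁴/(8D³N_a) = (81.5×10³)(9.8⁴)/(8·73.0³·16) = 15.097 N/mm
N_t = 16; L_s = 9.8·17 = 166.6 mm; δ_solid = L₀ − L_s = 256 − 166.6 = 89.4 mm
δ = F/k = 1510/15.097 = 100.02 mm
δ ≥ δ_solid → spring goes solid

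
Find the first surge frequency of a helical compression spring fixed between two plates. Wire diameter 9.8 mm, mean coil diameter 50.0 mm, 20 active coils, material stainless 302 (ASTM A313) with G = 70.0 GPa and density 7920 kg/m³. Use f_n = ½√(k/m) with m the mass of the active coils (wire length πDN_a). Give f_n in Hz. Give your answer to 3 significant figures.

k = Gd⁴/(8D³N_a) = (70.0×10³)(9.8⁴)/(8·50.0³·20) = 32.283 N/mm = 32283 N/m
Wire length L = πDN_a = π·50.0·20 = 3141.6 mm
m = ρ·(πd²/4)·L = 7920 × 75.43×10⁻⁶ m² × 3.1416 m = 1.8768 kg
f_n = ½√(k/m) = 0.5·√(32283/1.8768) = 0.5·√(17201) = 65.576 Hz

65.6 Hz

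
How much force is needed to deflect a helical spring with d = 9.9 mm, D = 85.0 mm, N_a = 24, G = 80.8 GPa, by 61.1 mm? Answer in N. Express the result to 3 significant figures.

k = Gd⁴/(8D³N_a) = (80.8×10³)(9.9⁴)/(8·85.0³·24) = 6.5825 N/mm
F = k·δ = 6.5825 × 61.1 = 402.19 N

402 N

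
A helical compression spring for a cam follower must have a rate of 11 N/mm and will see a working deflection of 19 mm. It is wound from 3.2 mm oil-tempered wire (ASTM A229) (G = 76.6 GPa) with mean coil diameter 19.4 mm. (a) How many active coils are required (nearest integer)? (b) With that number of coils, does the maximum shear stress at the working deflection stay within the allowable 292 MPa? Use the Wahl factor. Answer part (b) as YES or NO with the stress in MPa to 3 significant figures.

(a) 13 coils; (b) NO, τ_max = 379 MPa

N_a = Gd⁴/(8D³k) = (76.6×10³)(3.2⁴)/(8·19.4³·11) = 12.5 → N_a = 13
Actual rate k = Gd⁴/(8D³·13) = 10.578 N/mm
Working load F = kδ = 10.578·19 = 200.98 N
C = 19.4/3.2 = 6.0625; K_W = (4C−1)/(4C−4)+0.615/C = 1.2496
τ_max = K_W·8FD/(πd³) = 1.2496·303 = 378.62 MPa
τ_max > 292 MPa → exceeds allowable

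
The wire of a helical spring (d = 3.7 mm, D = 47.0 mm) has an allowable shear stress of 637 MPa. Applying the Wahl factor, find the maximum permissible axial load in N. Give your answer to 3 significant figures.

242 N

C = D/d = 47.0/3.7 = 12.7027
K_W = (4C−1)/(4C−4) + 0.615/C = 49.811/46.811 + 0.0484 = 1.1125
τ_max = K·8FD/(πd³) → F_max = τ_allow·πd³/(8DK)
F_max = 637·π·3.7³/(8·47.0·1.1125) = 1.0137e+05/418.3 = 242.33 N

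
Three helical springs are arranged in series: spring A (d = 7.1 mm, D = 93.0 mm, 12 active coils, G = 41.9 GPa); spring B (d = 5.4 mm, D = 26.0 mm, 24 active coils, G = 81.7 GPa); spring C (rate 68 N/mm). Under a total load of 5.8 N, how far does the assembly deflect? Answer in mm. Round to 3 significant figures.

4.57 mm

k_A = Gd⁴/(8D³N_a) = (41.9×10³)(7.1⁴)/(8·93.0³·12) = 1.3789 N/mm
k_B = Gd⁴/(8D³N_a) = (81.7×10³)(5.4⁴)/(8·26.0³·24) = 20.586 N/mm
Series: 1/k_eq = 1/1.3789 + 1/20.586 + 1/68 = 0.78851; k_eq = 1.2682 N/mm
δ = F/k_eq = 5.8/1.2682 = 4.5733 mm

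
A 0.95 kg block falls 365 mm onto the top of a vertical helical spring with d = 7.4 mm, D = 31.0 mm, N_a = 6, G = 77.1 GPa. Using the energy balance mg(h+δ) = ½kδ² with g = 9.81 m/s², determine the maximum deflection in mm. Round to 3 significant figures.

6.54 mm

k = Gd⁴/(8D³N_a) = (77.1×10³)(7.4⁴)/(8·31.0³·6) = 161.68 N/mm
W = mg = 0.95 × 9.81 = 9.3195 N
½kδ² − Wδ − Wh = 0 → δ = (W + √(W² + 2kWh))/k
δ = (9.3195 + √(86.853 + 1.09994e+06))/161.68 = (9.3195 + 1048.8)/161.68 = 6.5447 mm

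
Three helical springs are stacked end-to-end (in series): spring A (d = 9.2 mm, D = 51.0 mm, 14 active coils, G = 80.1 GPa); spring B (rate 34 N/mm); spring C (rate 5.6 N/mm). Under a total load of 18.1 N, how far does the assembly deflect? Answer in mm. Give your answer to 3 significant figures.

4.23 mm

k_A = Gd⁴/(8D³N_a) = (80.1×10³)(9.2⁴)/(8·51.0³·14) = 38.624 N/mm
Series: 1/k_eq = 1/38.624 + 1/34 + 1/5.6 = 0.23387; k_eq = 4.2758 N/mm
δ = F/k_eq = 18.1/4.2758 = 4.2331 mm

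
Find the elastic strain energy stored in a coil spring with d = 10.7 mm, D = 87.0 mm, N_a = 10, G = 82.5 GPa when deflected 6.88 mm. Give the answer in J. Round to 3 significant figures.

k = Gd⁴/(8D³N_a) = (82.5×10³)(10.7⁴)/(8·87.0³·10) = 20.528 N/mm
U = ½kδ² = 0.5 × 20.528 × 6.88² = 485.83 N·mm = 0.48583 J

0.486 J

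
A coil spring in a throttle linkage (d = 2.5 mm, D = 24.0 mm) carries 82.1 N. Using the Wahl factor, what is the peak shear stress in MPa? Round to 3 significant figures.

370 MPa

Spring index C = D/d = 24.0/2.5 = 9.6000
K_W = (4C−1)/(4C−4) + 0.615/C = 37.400/34.400 + 0.0641 = 1.1513
τ₀ = 8FD/(πd³) = 8·82.1·24.0/(π·2.5³) = 15763.2/49.087 = 321.13 MPa
τ_max = K·τ₀ = 1.1513 × 321.13 = 369.7 MPa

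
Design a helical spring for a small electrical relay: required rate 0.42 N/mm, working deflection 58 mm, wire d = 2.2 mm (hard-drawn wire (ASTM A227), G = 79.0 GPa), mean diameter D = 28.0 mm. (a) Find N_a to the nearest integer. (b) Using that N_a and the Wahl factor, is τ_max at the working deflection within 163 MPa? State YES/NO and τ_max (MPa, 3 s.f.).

(a) 25 coils; (b) NO, τ_max = 182 MPa

N_a = Gd⁴/(8D³k) = (79.0×10³)(2.2⁴)/(8·28.0³·0.42) = 25.09 → N_a = 25
Actual rate k = Gd⁴/(8D³·25) = 0.42152 N/mm
Working load F = kδ = 0.42152·58 = 24.448 N
C = 28.0/2.2 = 12.7273; K_W = (4C−1)/(4C−4)+0.615/C = 1.1123
τ_max = K_W·8FD/(πd³) = 1.1123·163.71 = 182.09 MPa
τ_max > 163 MPa → exceeds allowable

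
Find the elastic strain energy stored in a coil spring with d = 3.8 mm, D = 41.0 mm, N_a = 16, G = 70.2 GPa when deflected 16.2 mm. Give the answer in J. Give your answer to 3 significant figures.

0.218 J

k = Gd⁴/(8D³N_a) = (70.2×10³)(3.8⁴)/(8·41.0³·16) = 1.6592 N/mm
U = ½kδ² = 0.5 × 1.6592 × 16.2² = 217.73 N·mm = 0.21773 J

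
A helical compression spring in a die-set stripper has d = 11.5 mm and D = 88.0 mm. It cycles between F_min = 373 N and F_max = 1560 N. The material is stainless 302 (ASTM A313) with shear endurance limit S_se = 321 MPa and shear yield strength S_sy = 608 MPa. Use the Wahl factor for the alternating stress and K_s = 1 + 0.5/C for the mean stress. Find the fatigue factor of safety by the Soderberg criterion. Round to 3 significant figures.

C = D/d = 88.0/11.5 = 7.6522; K_W = (4C−1)/(4C−4)+0.615/C = 1.1931; K_s = 1+0.5/C = 1.0653
F_a = (F_max−F_min)/2 = 593.5 N; F_m = (F_max+F_min)/2 = 966.5 N
τ_a = K_W·8F_aD/(πd³) = 1.1931 × 87.448 = 104.34 MPa
τ_m = K_s·8F_mD/(πd³) = 1.0653 × 142.41 = 151.71 MPa
Soderberg: 1/n_f = τ_a/S_se + τ_m/S_sy = 104.34/321 + 151.71/608 = 0.32503 + 0.24953 = 0.57456
n_f = 1/0.57456 = 1.74

1.74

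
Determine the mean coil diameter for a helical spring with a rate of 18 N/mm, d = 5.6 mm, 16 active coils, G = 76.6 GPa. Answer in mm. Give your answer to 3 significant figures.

D = (Gd⁴/(8N_a·k))^(1/3) = (76.6×10³·5.6⁴/(8·16·18))^(1/3)
  = (32696.3)^(1/3) = 31.9766 mm

32.0 mm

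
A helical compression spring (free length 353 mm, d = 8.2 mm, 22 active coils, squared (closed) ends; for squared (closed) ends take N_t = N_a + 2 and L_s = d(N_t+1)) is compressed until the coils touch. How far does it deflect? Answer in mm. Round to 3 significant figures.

N_t = 24; L_s = 8.2·25 = 205 mm
δ_solid = L₀ − L_s = 353 − 205 = 148 mm

148 mm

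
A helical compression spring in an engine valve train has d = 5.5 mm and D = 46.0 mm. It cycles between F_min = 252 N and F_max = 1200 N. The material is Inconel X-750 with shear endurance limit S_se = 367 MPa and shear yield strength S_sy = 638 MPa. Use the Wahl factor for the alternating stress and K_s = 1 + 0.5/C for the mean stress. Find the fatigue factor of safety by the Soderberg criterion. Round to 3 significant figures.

C = D/d = 46.0/5.5 = 8.3636; K_W = (4C−1)/(4C−4)+0.615/C = 1.1754; K_s = 1+0.5/C = 1.0598
F_a = (F_max−F_min)/2 = 474 N; F_m = (F_max+F_min)/2 = 726 N
τ_a = K_W·8F_aD/(πd³) = 1.1754 × 333.72 = 392.25 MPa
τ_m = K_s·8F_mD/(πd³) = 1.0598 × 511.15 = 541.71 MPa
Soderberg: 1/n_f = τ_a/S_se + τ_m/S_sy = 392.25/367 + 541.71/638 = 1.06881 + 0.84907 = 1.9179
n_f = 1/1.9179 = 0.5214

0.521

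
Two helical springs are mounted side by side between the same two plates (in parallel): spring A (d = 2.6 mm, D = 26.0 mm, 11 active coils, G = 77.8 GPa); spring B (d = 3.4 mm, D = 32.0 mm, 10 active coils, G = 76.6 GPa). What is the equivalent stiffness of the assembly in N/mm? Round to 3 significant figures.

6.20 N/mm

k_A = Gd⁴/(8D³N_a) = (77.8×10³)(2.6⁴)/(8·26.0³·11) = 2.2986 N/mm
k_B = Gd⁴/(8D³N_a) = (76.6×10³)(3.4⁴)/(8·32.0³·10) = 3.9049 N/mm
Parallel: k_eq = 2.2986 + 3.9049 = 6.2035 N/mm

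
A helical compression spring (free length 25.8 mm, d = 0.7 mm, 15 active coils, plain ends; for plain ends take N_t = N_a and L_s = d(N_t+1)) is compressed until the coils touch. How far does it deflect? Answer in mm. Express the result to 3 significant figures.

14.6 mm

N_t = 15; L_s = 0.7·16 = 11.2 mm
δ_solid = L₀ − L_s = 25.8 − 11.2 = 14.6 mm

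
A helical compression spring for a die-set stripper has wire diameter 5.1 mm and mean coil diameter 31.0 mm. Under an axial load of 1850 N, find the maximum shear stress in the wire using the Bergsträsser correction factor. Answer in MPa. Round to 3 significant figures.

Spring index C = D/d = 31.0/5.1 = 6.0784
K_B = (4C+2)/(4C−3) = 26.314/21.314 = 1.2346
τ₀ = 8FD/(πd³) = 8·1850·31.0/(π·5.1³) = 458800/416.74 = 1100.9 MPa
τ_max = K·τ₀ = 1.2346 × 1100.9 = 1359.2 MPa

1360 MPa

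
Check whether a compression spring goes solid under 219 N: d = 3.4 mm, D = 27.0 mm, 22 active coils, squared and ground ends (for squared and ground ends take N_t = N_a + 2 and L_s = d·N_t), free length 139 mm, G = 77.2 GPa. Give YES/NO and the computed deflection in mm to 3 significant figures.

k = Gd⁴/(8D³N_a) = (77.2×10³)(3.4⁴)/(8·27.0³·22) = 2.978 N/mm
N_t = 24; L_s = 3.4·24 = 81.6 mm; δ_solid = L₀ − L_s = 139 − 81.6 = 57.4 mm
δ = F/k = 219/2.978 = 73.539 mm
δ ≥ δ_solid → spring goes solid

YES, δ = 73.5 mm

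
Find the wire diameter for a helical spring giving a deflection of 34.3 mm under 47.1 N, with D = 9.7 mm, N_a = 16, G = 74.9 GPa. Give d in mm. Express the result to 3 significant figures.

Required rate k = F/δ = 47.1/34.3 = 1.3732 N/mm
d = (8D³N_a·k / G)^(1/4) = (8·9.7³·16·1.3732 / (74.9×10³))^0.25
  = (2.1418)^0.25 = 1.2097 mm

1.21 mm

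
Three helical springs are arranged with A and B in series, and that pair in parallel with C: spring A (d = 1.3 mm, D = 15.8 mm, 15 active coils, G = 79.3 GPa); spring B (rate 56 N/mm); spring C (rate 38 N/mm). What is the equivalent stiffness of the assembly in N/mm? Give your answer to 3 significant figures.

k_A = Gd⁴/(8D³N_a) = (79.3×10³)(1.3⁴)/(8·15.8³·15) = 0.47851 N/mm
Springs A,B series: k_AB = 1/(1/0.47851+1/56) = 0.47446 N/mm; parallel with C: k_eq = 0.47446+38 = 38.474 N/mm

38.5 N/mm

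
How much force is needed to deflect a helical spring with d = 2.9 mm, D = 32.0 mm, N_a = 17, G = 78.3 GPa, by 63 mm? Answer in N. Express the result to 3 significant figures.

k = Gd⁴/(8D³N_a) = (78.3×10³)(2.9⁴)/(8·32.0³·17) = 1.2427 N/mm
F = k·δ = 1.2427 × 63 = 78.29 N

78.3 N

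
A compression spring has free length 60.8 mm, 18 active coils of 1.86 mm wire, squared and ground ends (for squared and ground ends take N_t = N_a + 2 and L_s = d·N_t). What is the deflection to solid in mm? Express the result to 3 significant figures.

N_t = 20; L_s = 1.86·20 = 37.2 mm
δ_solid = L₀ − L_s = 60.8 − 37.2 = 23.6 mm

23.6 mm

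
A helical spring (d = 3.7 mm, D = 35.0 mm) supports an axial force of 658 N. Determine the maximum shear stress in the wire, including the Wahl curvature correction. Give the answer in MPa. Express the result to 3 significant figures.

Spring index C = D/d = 35.0/3.7 = 9.4595
K_W = (4C−1)/(4C−4) + 0.615/C = 36.838/33.838 + 0.0650 = 1.1537
τ₀ = 8FD/(πd³) = 8·658·35.0/(π·3.7³) = 184240/159.13 = 1157.8 MPa
τ_max = K·τ₀ = 1.1537 × 1157.8 = 1335.7 MPa

1340 MPa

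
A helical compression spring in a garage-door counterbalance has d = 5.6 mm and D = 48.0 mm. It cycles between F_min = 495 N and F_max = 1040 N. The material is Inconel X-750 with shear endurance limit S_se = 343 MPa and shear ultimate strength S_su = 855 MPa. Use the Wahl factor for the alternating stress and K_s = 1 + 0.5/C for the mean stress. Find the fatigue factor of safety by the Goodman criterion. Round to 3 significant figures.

C = D/d = 48.0/5.6 = 8.5714; K_W = (4C−1)/(4C−4)+0.615/C = 1.1708; K_s = 1+0.5/C = 1.0583
F_a = (F_max−F_min)/2 = 272.5 N; F_m = (F_max+F_min)/2 = 767.5 N
τ_a = K_W·8F_aD/(πd³) = 1.1708 × 189.66 = 222.06 MPa
τ_m = K_s·8F_mD/(πd³) = 1.0583 × 534.19 = 565.35 MPa
Goodman: 1/n_f = τ_a/S_se + τ_m/S_su = 222.06/343 + 565.35/855 = 0.64740 + 0.66123 = 1.3086
n_f = 1/1.3086 = 0.7642

0.764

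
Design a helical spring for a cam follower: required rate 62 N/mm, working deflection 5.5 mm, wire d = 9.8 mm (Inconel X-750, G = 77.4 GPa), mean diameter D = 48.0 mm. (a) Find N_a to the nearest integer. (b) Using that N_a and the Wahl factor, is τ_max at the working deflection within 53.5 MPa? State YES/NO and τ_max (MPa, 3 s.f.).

N_a = Gd⁴/(8D³k) = (77.4×10³)(9.8⁴)/(8·48.0³·62) = 13.01 → N_a = 13
Actual rate k = Gd⁴/(8D³·13) = 62.071 N/mm
Working load F = kδ = 62.071·5.5 = 341.39 N
C = 48.0/9.8 = 4.8980; K_W = (4C−1)/(4C−4)+0.615/C = 1.3180
τ_max = K_W·8FD/(πd³) = 1.3180·44.336 = 58.433 MPa
τ_max > 53.5 MPa → exceeds allowable

(a) 13 coils; (b) NO, τ_max = 58.4 MPa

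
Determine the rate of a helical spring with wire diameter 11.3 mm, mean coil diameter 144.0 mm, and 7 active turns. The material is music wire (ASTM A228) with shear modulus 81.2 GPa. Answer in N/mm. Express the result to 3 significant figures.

k = Gd⁴/(8D³N_a) = (81.2×10³ × 11.3⁴) / (8 × 144.0³ × 7)
  = 1.32394e+09 / 1.67215e+08 = 7.9176 N/mm

7.92 N/mm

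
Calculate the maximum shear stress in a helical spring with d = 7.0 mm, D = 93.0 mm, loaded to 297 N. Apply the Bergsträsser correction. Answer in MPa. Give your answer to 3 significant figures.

226 MPa

Spring index C = D/d = 93.0/7.0 = 13.2857
K_B = (4C+2)/(4C−3) = 55.143/50.143 = 1.0997
τ₀ = 8FD/(πd³) = 8·297·93.0/(π·7.0³) = 220968/1077.6 = 205.06 MPa
τ_max = K·τ₀ = 1.0997 × 205.06 = 225.51 MPa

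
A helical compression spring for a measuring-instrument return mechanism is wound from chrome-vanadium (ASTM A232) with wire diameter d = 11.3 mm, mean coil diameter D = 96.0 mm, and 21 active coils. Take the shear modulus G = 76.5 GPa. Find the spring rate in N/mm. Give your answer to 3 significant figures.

8.39 N/mm

k = Gd⁴/(8D³N_a) = (76.5×10³ × 11.3⁴) / (8 × 96.0³ × 21)
  = 1.24731e+09 / 1.48636e+08 = 8.3917 N/mm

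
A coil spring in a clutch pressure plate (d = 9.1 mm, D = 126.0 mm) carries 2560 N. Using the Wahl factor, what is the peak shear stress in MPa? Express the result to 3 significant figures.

1200 MPa

Spring index C = D/d = 126.0/9.1 = 13.8462
K_W = (4C−1)/(4C−4) + 0.615/C = 54.385/51.385 + 0.0444 = 1.1028
τ₀ = 8FD/(πd³) = 8·2560·126.0/(π·9.1³) = 2.58048e+06/2367.4 = 1090 MPa
τ_max = K·τ₀ = 1.1028 × 1090 = 1202.1 MPa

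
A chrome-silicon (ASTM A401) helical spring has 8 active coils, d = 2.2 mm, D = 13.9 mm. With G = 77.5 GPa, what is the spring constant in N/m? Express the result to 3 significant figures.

10600 N/m

k = Gd⁴/(8D³N_a) = (77.5×10³ × 2.2⁴) / (8 × 13.9³ × 8)
  = 1.81548e+06 / 171880 = 10.563 N/mm = 10563 N/m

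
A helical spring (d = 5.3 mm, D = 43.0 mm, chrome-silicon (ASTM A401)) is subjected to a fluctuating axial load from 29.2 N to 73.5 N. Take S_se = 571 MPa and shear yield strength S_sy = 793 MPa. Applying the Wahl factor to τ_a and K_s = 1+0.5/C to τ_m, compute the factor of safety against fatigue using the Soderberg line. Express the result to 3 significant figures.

C = D/d = 43.0/5.3 = 8.1132; K_W = (4C−1)/(4C−4)+0.615/C = 1.1812; K_s = 1+0.5/C = 1.0616
F_a = (F_max−F_min)/2 = 22.15 N; F_m = (F_max+F_min)/2 = 51.35 N
τ_a = K_W·8F_aD/(πd³) = 1.1812 × 16.291 = 19.244 MPa
τ_m = K_s·8F_mD/(πd³) = 1.0616 × 37.768 = 40.095 MPa
Soderberg: 1/n_f = τ_a/S_se + τ_m/S_sy = 19.244/571 + 40.095/793 = 0.03370 + 0.05056 = 0.084264
n_f = 1/0.084264 = 11.87

11.9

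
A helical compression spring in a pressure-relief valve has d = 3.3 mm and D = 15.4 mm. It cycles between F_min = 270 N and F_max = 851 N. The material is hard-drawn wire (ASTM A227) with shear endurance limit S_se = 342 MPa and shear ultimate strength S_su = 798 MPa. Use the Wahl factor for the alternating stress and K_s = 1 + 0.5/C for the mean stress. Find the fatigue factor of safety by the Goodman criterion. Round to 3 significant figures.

C = D/d = 15.4/3.3 = 4.6667; K_W = (4C−1)/(4C−4)+0.615/C = 1.3363; K_s = 1+0.5/C = 1.1071
F_a = (F_max−F_min)/2 = 290.5 N; F_m = (F_max+F_min)/2 = 560.5 N
τ_a = K_W·8F_aD/(πd³) = 1.3363 × 317 = 423.62 MPa
τ_m = K_s·8F_mD/(πd³) = 1.1071 × 611.64 = 677.17 MPa
Goodman: 1/n_f = τ_a/S_se + τ_m/S_su = 423.62/342 + 677.17/798 = 1.23866 + 0.84859 = 2.0872
n_f = 1/2.0872 = 0.4791

0.479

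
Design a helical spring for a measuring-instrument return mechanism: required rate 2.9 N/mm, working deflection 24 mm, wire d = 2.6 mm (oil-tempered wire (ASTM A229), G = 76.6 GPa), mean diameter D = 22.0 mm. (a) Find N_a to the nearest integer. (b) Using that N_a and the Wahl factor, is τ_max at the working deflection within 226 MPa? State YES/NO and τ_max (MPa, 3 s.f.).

N_a = Gd⁴/(8D³k) = (76.6×10³)(2.6⁴)/(8·22.0³·2.9) = 14.17 → N_a = 14
Actual rate k = Gd⁴/(8D³·14) = 2.9352 N/mm
Working load F = kδ = 2.9352·24 = 70.445 N
C = 22.0/2.6 = 8.4615; K_W = (4C−1)/(4C−4)+0.615/C = 1.1732
τ_max = K_W·8FD/(πd³) = 1.1732·224.54 = 263.43 MPa
τ_max > 226 MPa → exceeds allowable

(a) 14 coils; (b) NO, τ_max = 263 MPa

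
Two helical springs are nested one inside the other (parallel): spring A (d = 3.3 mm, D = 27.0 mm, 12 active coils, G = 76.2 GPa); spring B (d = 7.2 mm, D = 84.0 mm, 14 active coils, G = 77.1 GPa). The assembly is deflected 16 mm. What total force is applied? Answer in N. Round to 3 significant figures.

126 N

k_A = Gd⁴/(8D³N_a) = (76.2×10³)(3.3⁴)/(8·27.0³·12) = 4.7824 N/mm
k_B = Gd⁴/(8D³N_a) = (77.1×10³)(7.2⁴)/(8·84.0³·14) = 3.1212 N/mm
Parallel: k_eq = 4.7824 + 3.1212 = 7.9037 N/mm
F = k_eq·δ = 7.9037·16 = 126.46 N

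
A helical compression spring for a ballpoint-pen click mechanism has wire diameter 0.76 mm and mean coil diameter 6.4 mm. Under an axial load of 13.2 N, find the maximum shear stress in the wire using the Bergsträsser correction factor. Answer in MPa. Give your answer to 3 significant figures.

Spring index C = D/d = 6.4/0.76 = 8.4211
K_B = (4C+2)/(4C−3) = 35.684/30.684 = 1.1630
τ₀ = 8FD/(πd³) = 8·13.2·6.4/(π·0.76³) = 675.84/1.3791 = 490.06 MPa
τ_max = K·τ₀ = 1.1630 × 490.06 = 569.92 MPa

570 MPa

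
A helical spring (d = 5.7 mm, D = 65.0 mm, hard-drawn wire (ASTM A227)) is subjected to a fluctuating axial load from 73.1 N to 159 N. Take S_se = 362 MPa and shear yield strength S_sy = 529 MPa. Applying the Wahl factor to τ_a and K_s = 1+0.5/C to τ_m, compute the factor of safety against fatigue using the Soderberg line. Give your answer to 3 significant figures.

3.09

C = D/d = 65.0/5.7 = 11.4035; K_W = (4C−1)/(4C−4)+0.615/C = 1.1260; K_s = 1+0.5/C = 1.0438
F_a = (F_max−F_min)/2 = 42.95 N; F_m = (F_max+F_min)/2 = 116.05 N
τ_a = K_W·8F_aD/(πd³) = 1.1260 × 38.388 = 43.225 MPa
τ_m = K_s·8F_mD/(πd³) = 1.0438 × 103.72 = 108.27 MPa
Soderberg: 1/n_f = τ_a/S_se + τ_m/S_sy = 43.225/362 + 108.27/529 = 0.11941 + 0.20467 = 0.32408
n_f = 1/0.32408 = 3.086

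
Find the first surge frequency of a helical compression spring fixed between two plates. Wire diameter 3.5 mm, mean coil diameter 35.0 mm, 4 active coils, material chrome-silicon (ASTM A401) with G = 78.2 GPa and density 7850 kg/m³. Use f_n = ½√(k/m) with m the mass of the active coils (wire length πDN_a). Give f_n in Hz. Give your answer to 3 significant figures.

254 Hz

k = Gd⁴/(8D³N_a) = (78.2×10³)(3.5⁴)/(8·35.0³·4) = 8.5531 N/mm = 8553.1 N/m
Wire length L = πDN_a = π·35.0·4 = 439.82 mm
m = ρ·(πd²/4)·L = 7850 × 9.6211×10⁻⁶ m² × 0.43982 m = 0.033218 kg
f_n = ½√(k/m) = 0.5·√(8553.1/0.033218) = 0.5·√(2.5748e+05) = 253.71 Hz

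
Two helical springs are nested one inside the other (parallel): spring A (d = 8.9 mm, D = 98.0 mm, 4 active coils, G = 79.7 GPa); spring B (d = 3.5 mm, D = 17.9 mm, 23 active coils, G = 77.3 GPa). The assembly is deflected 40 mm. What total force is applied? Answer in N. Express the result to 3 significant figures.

k_A = Gd⁴/(8D³N_a) = (79.7×10³)(8.9⁴)/(8·98.0³·4) = 16.603 N/mm
k_B = Gd⁴/(8D³N_a) = (77.3×10³)(3.5⁴)/(8·17.9³·23) = 10.992 N/mm
Parallel: k_eq = 16.603 + 10.992 = 27.595 N/mm
F = k_eq·δ = 27.595·40 = 1103.8 N

1100 N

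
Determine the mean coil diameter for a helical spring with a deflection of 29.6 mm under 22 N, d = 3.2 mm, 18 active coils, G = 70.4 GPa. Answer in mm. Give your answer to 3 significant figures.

41.0 mm

Required rate k = F/δ = 22/29.6 = 0.74324 N/mm
D = (Gd⁴/(8N_a·k))^(1/3) = (70.4×10³·3.2⁴/(8·18·0.74324))^(1/3)
  = (68973)^(1/3) = 41.0103 mm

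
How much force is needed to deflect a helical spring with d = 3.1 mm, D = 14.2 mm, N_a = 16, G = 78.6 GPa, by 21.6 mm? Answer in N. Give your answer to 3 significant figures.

428 N

k = Gd⁴/(8D³N_a) = (78.6×10³)(3.1⁴)/(8·14.2³·16) = 19.806 N/mm
F = k·δ = 19.806 × 21.6 = 427.81 N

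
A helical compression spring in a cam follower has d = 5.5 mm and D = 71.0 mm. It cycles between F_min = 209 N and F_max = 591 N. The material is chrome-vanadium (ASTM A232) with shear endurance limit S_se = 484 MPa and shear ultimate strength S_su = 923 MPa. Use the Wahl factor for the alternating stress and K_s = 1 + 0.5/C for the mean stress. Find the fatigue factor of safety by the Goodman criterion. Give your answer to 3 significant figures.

1.04

C = D/d = 71.0/5.5 = 12.9091; K_W = (4C−1)/(4C−4)+0.615/C = 1.1106; K_s = 1+0.5/C = 1.0387
F_a = (F_max−F_min)/2 = 191 N; F_m = (F_max+F_min)/2 = 400 N
τ_a = K_W·8F_aD/(πd³) = 1.1106 × 207.56 = 230.52 MPa
τ_m = K_s·8F_mD/(πd³) = 1.0387 × 434.68 = 451.52 MPa
Goodman: 1/n_f = τ_a/S_se + τ_m/S_su = 230.52/484 + 451.52/923 = 0.47628 + 0.48918 = 0.96546
n_f = 1/0.96546 = 1.036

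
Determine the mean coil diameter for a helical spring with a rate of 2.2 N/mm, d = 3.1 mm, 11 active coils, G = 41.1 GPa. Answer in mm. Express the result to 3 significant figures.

27.0 mm

D = (Gd⁴/(8N_a·k))^(1/3) = (41.1×10³·3.1⁴/(8·11·2.2))^(1/3)
  = (19605.7)^(1/3) = 26.9646 mm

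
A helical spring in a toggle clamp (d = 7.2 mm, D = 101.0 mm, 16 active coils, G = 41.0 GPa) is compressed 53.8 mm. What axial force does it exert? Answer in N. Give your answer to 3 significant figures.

k = Gd⁴/(8D³N_a) = (41.0×10³)(7.2⁴)/(8·101.0³·16) = 0.83549 N/mm
F = k·δ = 0.83549 × 53.8 = 44.949 N

44.9 N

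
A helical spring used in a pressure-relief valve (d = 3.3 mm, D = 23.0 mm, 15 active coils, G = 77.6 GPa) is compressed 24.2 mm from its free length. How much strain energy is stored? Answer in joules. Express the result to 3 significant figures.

k = Gd⁴/(8D³N_a) = (77.6×10³)(3.3⁴)/(8·23.0³·15) = 6.3031 N/mm
U = ½kδ² = 0.5 × 6.3031 × 24.2² = 1845.7 N·mm = 1.8457 J

1.85 J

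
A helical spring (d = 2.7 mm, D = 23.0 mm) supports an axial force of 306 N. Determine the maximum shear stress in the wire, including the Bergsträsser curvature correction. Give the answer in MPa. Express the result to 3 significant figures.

1060 MPa

Spring index C = D/d = 23.0/2.7 = 8.5185
K_B = (4C+2)/(4C−3) = 36.074/31.074 = 1.1609
τ₀ = 8FD/(πd³) = 8·306·23.0/(π·2.7³) = 56304/61.836 = 910.54 MPa
τ_max = K·τ₀ = 1.1609 × 910.54 = 1057 MPa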